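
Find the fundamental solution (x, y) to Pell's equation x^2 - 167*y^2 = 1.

First expand sqrt(167) as a continued fraction. With x_i = (sqrt(167) + m_i)/d_i and (m_0, d_0) = (0, 1): a_0 = floor(sqrt(167)) = 12, since 12^2 = 144 <= 167 < 169 = 13^2.
Iterate m_{i+1} = d_i*a_i - m_i, d_{i+1} = (167 - m_{i+1}^2)/d_i, a_{i+1} = floor((a_0 + m_{i+1})/d_{i+1}):
  m_1 = 1*12 - 0 = 12, d_1 = (167 - 12^2)/1 = 23/1 = 23, a_1 = floor((12 + 12)/23) = 1.
  m_2 = 23*1 - 12 = 11, d_2 = (167 - 11^2)/23 = 46/23 = 2, a_2 = floor((12 + 11)/2) = 11.
  m_3 = 2*11 - 11 = 11, d_3 = (167 - 11^2)/2 = 46/2 = 23, a_3 = floor((12 + 11)/23) = 1.
  m_4 = 23*1 - 11 = 12, d_4 = (167 - 12^2)/23 = 23/23 = 1, a_4 = floor((12 + 12)/1) = 24.
  m_5 = 1*24 - 12 = 12, d_5 = (167 - 12^2)/1 = 23/1 = 23: (m_5, d_5) = (m_1, d_1) = (12, 23), so from here the quotients repeat a_1, ..., a_4; the period length is 4.
So sqrt(167) = [12; (1, 11, 1, 24)] with period length k = 4.
k is even, so the fundamental solution of x^2 - 167y^2 = 1 is (p_{k-1}, q_{k-1}) = (p_3, q_3); compute convergents through index 3.
Convergents (p_i = a_i*p_{i-1} + p_{i-2}, q_i = a_i*q_{i-1} + q_{i-2} with p_{-2}=0, p_{-1}=1, q_{-2}=1, q_{-1}=0):
  i=0: a_0=12, p_0 = 12*1 + 0 = 12, q_0 = 12*0 + 1 = 1.
  i=1: a_1=1, p_1 = 1*12 + 1 = 13, q_1 = 1*1 + 0 = 1.
  i=2: a_2=11, p_2 = 11*13 + 12 = 155, q_2 = 11*1 + 1 = 12.
  i=3: a_3=1, p_3 = 1*155 + 13 = 168, q_3 = 1*12 + 1 = 13.
Check: 168^2 - 167*13^2 = 28224 - 28223 = 1, so (x, y) = (168, 13) solves the equation, and by the theorem it is the least positive solution.

(x, y) = (168, 13)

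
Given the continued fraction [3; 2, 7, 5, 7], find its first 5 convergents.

Using the convergent recurrence p_i = a_i*p_{i-1} + p_{i-2}, q_i = a_i*q_{i-1} + q_{i-2} with p_{-2}=0, p_{-1}=1, q_{-2}=1, q_{-1}=0:
  i=0: a_0=3, p_0 = 3*1 + 0 = 3, q_0 = 3*0 + 1 = 1.
  i=1: a_1=2, p_1 = 2*3 + 1 = 7, q_1 = 2*1 + 0 = 2.
  i=2: a_2=7, p_2 = 7*7 + 3 = 52, q_2 = 7*2 + 1 = 15.
  i=3: a_3=5, p_3 = 5*52 + 7 = 267, q_3 = 5*15 + 2 = 77.
  i=4: a_4=7, p_4 = 7*267 + 52 = 1921, q_4 = 7*77 + 15 = 554.

3/1, 7/2, 52/15, 267/77, 1921/554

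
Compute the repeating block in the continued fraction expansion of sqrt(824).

[28; (1, 2, 2, 1, 1, 6, 1, 1, 2, 2, 1, 56)]

Write x_i = (sqrt(824) + m_i)/d_i with (m_0, d_0) = (0, 1). a_0 = floor(sqrt(824)) = 28, since 28^2 = 784 <= 824 < 841 = 29^2.
Iterate m_{i+1} = d_i*a_i - m_i, d_{i+1} = (824 - m_{i+1}^2)/d_i, a_{i+1} = floor((a_0 + m_{i+1})/d_{i+1}):
  m_1 = 1*28 - 0 = 28, d_1 = (824 - 28^2)/1 = 40/1 = 40, a_1 = floor((28 + 28)/40) = 1.
  m_2 = 40*1 - 28 = 12, d_2 = (824 - 12^2)/40 = 680/40 = 17, a_2 = floor((28 + 12)/17) = 2.
  m_3 = 17*2 - 12 = 22, d_3 = (824 - 22^2)/17 = 340/17 = 20, a_3 = floor((28 + 22)/20) = 2.
  m_4 = 20*2 - 22 = 18, d_4 = (824 - 18^2)/20 = 500/20 = 25, a_4 = floor((28 + 18)/25) = 1.
  m_5 = 25*1 - 18 = 7, d_5 = (824 - 7^2)/25 = 775/25 = 31, a_5 = floor((28 + 7)/31) = 1.
  m_6 = 31*1 - 7 = 24, d_6 = (824 - 24^2)/31 = 248/31 = 8, a_6 = floor((28 + 24)/8) = 6.
  m_7 = 8*6 - 24 = 24, d_7 = (824 - 24^2)/8 = 248/8 = 31, a_7 = floor((28 + 24)/31) = 1.
  m_8 = 31*1 - 24 = 7, d_8 = (824 - 7^2)/31 = 775/31 = 25, a_8 = floor((28 + 7)/25) = 1.
  m_9 = 25*1 - 7 = 18, d_9 = (824 - 18^2)/25 = 500/25 = 20, a_9 = floor((28 + 18)/20) = 2.
  m_10 = 20*2 - 18 = 22, d_10 = (824 - 22^2)/20 = 340/20 = 17, a_10 = floor((28 + 22)/17) = 2.
  m_11 = 17*2 - 22 = 12, d_11 = (824 - 12^2)/17 = 680/17 = 40, a_11 = floor((28 + 12)/40) = 1.
  m_12 = 40*1 - 12 = 28, d_12 = (824 - 28^2)/40 = 40/40 = 1, a_12 = floor((28 + 28)/1) = 56.
  m_13 = 1*56 - 28 = 28, d_13 = (824 - 28^2)/1 = 40/1 = 40: (m_13, d_13) = (m_1, d_1) = (28, 40), so from here the quotients repeat a_1, ..., a_12; the period length is 12.
Hence the expansion of sqrt(824) is a_0 = 28 followed by the repeating block 1, 2, 2, 1, 1, 6, 1, 1, 2, 2, 1, 56 (period 12).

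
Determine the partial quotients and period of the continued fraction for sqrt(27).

Write x_i = (sqrt(27) + m_i)/d_i with (m_0, d_0) = (0, 1). a_0 = floor(sqrt(27)) = 5, since 5^2 = 25 <= 27 < 36 = 6^2.
Iterate m_{i+1} = d_i*a_i - m_i, d_{i+1} = (27 - m_{i+1}^2)/d_i, a_{i+1} = floor((a_0 + m_{i+1})/d_{i+1}):
  m_1 = 1*5 - 0 = 5, d_1 = (27 - 5^2)/1 = 2/1 = 2, a_1 = floor((5 + 5)/2) = 5.
  m_2 = 2*5 - 5 = 5, d_2 = (27 - 5^2)/2 = 2/2 = 1, a_2 = floor((5 + 5)/1) = 10.
  m_3 = 1*10 - 5 = 5, d_3 = (27 - 5^2)/1 = 2/1 = 2: (m_3, d_3) = (m_1, d_1) = (5, 2), so from here the quotients repeat a_1, a_2; the period length is 2.
Hence the expansion of sqrt(27) is a_0 = 5 followed by the repeating block 5, 10 (period 2).

[5; (5, 10)]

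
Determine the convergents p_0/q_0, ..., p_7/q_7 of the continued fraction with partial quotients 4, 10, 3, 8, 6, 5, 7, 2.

4/1, 41/10, 127/31, 1057/258, 6469/1579, 33402/8153, 240283/58650, 513968/125453

Using the convergent recurrence p_i = a_i*p_{i-1} + p_{i-2}, q_i = a_i*q_{i-1} + q_{i-2} with p_{-2}=0, p_{-1}=1, q_{-2}=1, q_{-1}=0:
  i=0: a_0=4, p_0 = 4*1 + 0 = 4, q_0 = 4*0 + 1 = 1.
  i=1: a_1=10, p_1 = 10*4 + 1 = 41, q_1 = 10*1 + 0 = 10.
  i=2: a_2=3, p_2 = 3*41 + 4 = 127, q_2 = 3*10 + 1 = 31.
  i=3: a_3=8, p_3 = 8*127 + 41 = 1057, q_3 = 8*31 + 10 = 258.
  i=4: a_4=6, p_4 = 6*1057 + 127 = 6469, q_4 = 6*258 + 31 = 1579.
  i=5: a_5=5, p_5 = 5*6469 + 1057 = 33402, q_5 = 5*1579 + 258 = 8153.
  i=6: a_6=7, p_6 = 7*33402 + 6469 = 240283, q_6 = 7*8153 + 1579 = 58650.
  i=7: a_7=2, p_7 = 2*240283 + 33402 = 513968, q_7 = 2*58650 + 8153 = 125453.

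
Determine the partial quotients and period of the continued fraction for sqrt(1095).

Write x_i = (sqrt(1095) + m_i)/d_i with (m_0, d_0) = (0, 1). a_0 = floor(sqrt(1095)) = 33, since 33^2 = 1089 <= 1095 < 1156 = 34^2.
Iterate m_{i+1} = d_i*a_i - m_i, d_{i+1} = (1095 - m_{i+1}^2)/d_i, a_{i+1} = floor((a_0 + m_{i+1})/d_{i+1}):
  m_1 = 1*33 - 0 = 33, d_1 = (1095 - 33^2)/1 = 6/1 = 6, a_1 = floor((33 + 33)/6) = 11.
  m_2 = 6*11 - 33 = 33, d_2 = (1095 - 33^2)/6 = 6/6 = 1, a_2 = floor((33 + 33)/1) = 66.
  m_3 = 1*66 - 33 = 33, d_3 = (1095 - 33^2)/1 = 6/1 = 6: (m_3, d_3) = (m_1, d_1) = (33, 6), so from here the quotients repeat a_1, a_2; the period length is 2.
Hence the expansion of sqrt(1095) is a_0 = 33 followed by the repeating block 11, 66 (period 2).

[33; (11, 66)]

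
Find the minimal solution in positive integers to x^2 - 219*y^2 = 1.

First expand sqrt(219) as a continued fraction. With x_i = (sqrt(219) + m_i)/d_i and (m_0, d_0) = (0, 1): a_0 = floor(sqrt(219)) = 14, since 14^2 = 196 <= 219 < 225 = 15^2.
Iterate m_{i+1} = d_i*a_i - m_i, d_{i+1} = (219 - m_{i+1}^2)/d_i, a_{i+1} = floor((a_0 + m_{i+1})/d_{i+1}):
  m_1 = 1*14 - 0 = 14, d_1 = (219 - 14^2)/1 = 23/1 = 23, a_1 = floor((14 + 14)/23) = 1.
  m_2 = 23*1 - 14 = 9, d_2 = (219 - 9^2)/23 = 138/23 = 6, a_2 = floor((14 + 9)/6) = 3.
  m_3 = 6*3 - 9 = 9, d_3 = (219 - 9^2)/6 = 138/6 = 23, a_3 = floor((14 + 9)/23) = 1.
  m_4 = 23*1 - 9 = 14, d_4 = (219 - 14^2)/23 = 23/23 = 1, a_4 = floor((14 + 14)/1) = 28.
  m_5 = 1*28 - 14 = 14, d_5 = (219 - 14^2)/1 = 23/1 = 23: (m_5, d_5) = (m_1, d_1) = (14, 23), so from here the quotients repeat a_1, ..., a_4; the period length is 4.
So sqrt(219) = [14; (1, 3, 1, 28)] with period length k = 4.
k is even, so the fundamental solution of x^2 - 219y^2 = 1 is (p_{k-1}, q_{k-1}) = (p_3, q_3); compute convergents through index 3.
Convergents (p_i = a_i*p_{i-1} + p_{i-2}, q_i = a_i*q_{i-1} + q_{i-2} with p_{-2}=0, p_{-1}=1, q_{-2}=1, q_{-1}=0):
  i=0: a_0=14, p_0 = 14*1 + 0 = 14, q_0 = 14*0 + 1 = 1.
  i=1: a_1=1, p_1 = 1*14 + 1 = 15, q_1 = 1*1 + 0 = 1.
  i=2: a_2=3, p_2 = 3*15 + 14 = 59, q_2 = 3*1 + 1 = 4.
  i=3: a_3=1, p_3 = 1*59 + 15 = 74, q_3 = 1*4 + 1 = 5.
Check: 74^2 - 219*5^2 = 5476 - 5475 = 1, so (x, y) = (74, 5) solves the equation, and by the theorem it is the least positive solution.

(x, y) = (74, 5)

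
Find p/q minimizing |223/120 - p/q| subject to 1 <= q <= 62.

13/7

Expand x = 223/120 as a continued fraction with the Euclidean algorithm:
  223 = 1*120 + 103, so a_0 = 1.
  120 = 1*103 + 17, so a_1 = 1.
  103 = 6*17 + 1, so a_2 = 6.
  17 = 17*1 + 0, so a_3 = 17.
so x = [1; 1, 6, 17].
Convergents (p_i = a_i*p_{i-1} + p_{i-2}, q_i = a_i*q_{i-1} + q_{i-2} with p_{-2}=0, p_{-1}=1, q_{-2}=1, q_{-1}=0), until the denominator exceeds 62:
  i=0: a_0=1, p_0 = 1*1 + 0 = 1, q_0 = 1*0 + 1 = 1.
  i=1: a_1=1, p_1 = 1*1 + 1 = 2, q_1 = 1*1 + 0 = 1.
  i=2: a_2=6, p_2 = 6*2 + 1 = 13, q_2 = 6*1 + 1 = 7.
  i=3: a_3=17, p_3 = 17*13 + 2 = 223, q_3 = 17*7 + 1 = 120.
q_3 = 120 > 62, so the last convergent with denominator <= 62 is p_2/q_2 = 13/7.
The closest fraction with denominator <= 62 is either p_2/q_2 or the intermediate fraction (k*p_2 + p_1)/(k*q_2 + q_1) with the largest k >= 1 whose denominator stays <= 62; these approach x as k grows, and every other convergent or intermediate fraction in range is farther away.
Largest k: floor((62 - q_1)/q_2) = floor((62 - 1)/7) = 8.
That gives (8*13 + 2)/(8*7 + 1) = 106/57.
Compare the errors: |x - 13/7| = |223*7 - 13*120|/(120*7) = 1/840, and |x - 106/57| = |223*57 - 106*120|/(120*57) = 9/6840.
Cross-multiplying, 1*6840 = 6840 < 7560 = 9*840, so 1/840 is smaller: the convergent 13/7 is closer to x than 106/57.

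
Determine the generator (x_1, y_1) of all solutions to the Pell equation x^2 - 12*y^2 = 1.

(x, y) = (7, 2)

First expand sqrt(12) as a continued fraction. With x_i = (sqrt(12) + m_i)/d_i and (m_0, d_0) = (0, 1): a_0 = floor(sqrt(12)) = 3, since 3^2 = 9 <= 12 < 16 = 4^2.
Iterate m_{i+1} = d_i*a_i - m_i, d_{i+1} = (12 - m_{i+1}^2)/d_i, a_{i+1} = floor((a_0 + m_{i+1})/d_{i+1}):
  m_1 = 1*3 - 0 = 3, d_1 = (12 - 3^2)/1 = 3/1 = 3, a_1 = floor((3 + 3)/3) = 2.
  m_2 = 3*2 - 3 = 3, d_2 = (12 - 3^2)/3 = 3/3 = 1, a_2 = floor((3 + 3)/1) = 6.
  m_3 = 1*6 - 3 = 3, d_3 = (12 - 3^2)/1 = 3/1 = 3: (m_3, d_3) = (m_1, d_1) = (3, 3), so from here the quotients repeat a_1, a_2; the period length is 2.
So sqrt(12) = [3; (2, 6)] with period length k = 2.
k is even, so the fundamental solution of x^2 - 12y^2 = 1 is (p_{k-1}, q_{k-1}) = (p_1, q_1); compute convergents through index 1.
Convergents (p_i = a_i*p_{i-1} + p_{i-2}, q_i = a_i*q_{i-1} + q_{i-2} with p_{-2}=0, p_{-1}=1, q_{-2}=1, q_{-1}=0):
  i=0: a_0=3, p_0 = 3*1 + 0 = 3, q_0 = 3*0 + 1 = 1.
  i=1: a_1=2, p_1 = 2*3 + 1 = 7, q_1 = 2*1 + 0 = 2.
Check: 7^2 - 12*2^2 = 49 - 48 = 1, so (x, y) = (7, 2) solves the equation, and by the theorem it is the least positive solution.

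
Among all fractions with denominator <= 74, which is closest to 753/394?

Expand x = 753/394 as a continued fraction with the Euclidean algorithm:
  753 = 1*394 + 359, so a_0 = 1.
  394 = 1*359 + 35, so a_1 = 1.
  359 = 10*35 + 9, so a_2 = 10.
  35 = 3*9 + 8, so a_3 = 3.
  9 = 1*8 + 1, so a_4 = 1.
  8 = 8*1 + 0, so a_5 = 8.
so x = [1; 1, 10, 3, 1, 8].
Convergents (p_i = a_i*p_{i-1} + p_{i-2}, q_i = a_i*q_{i-1} + q_{i-2} with p_{-2}=0, p_{-1}=1, q_{-2}=1, q_{-1}=0), until the denominator exceeds 74:
  i=0: a_0=1, p_0 = 1*1 + 0 = 1, q_0 = 1*0 + 1 = 1.
  i=1: a_1=1, p_1 = 1*1 + 1 = 2, q_1 = 1*1 + 0 = 1.
  i=2: a_2=10, p_2 = 10*2 + 1 = 21, q_2 = 10*1 + 1 = 11.
  i=3: a_3=3, p_3 = 3*21 + 2 = 65, q_3 = 3*11 + 1 = 34.
  i=4: a_4=1, p_4 = 1*65 + 21 = 86, q_4 = 1*34 + 11 = 45.
  i=5: a_5=8, p_5 = 8*86 + 65 = 753, q_5 = 8*45 + 34 = 394.
q_5 = 394 > 74, so the last convergent with denominator <= 74 is p_4/q_4 = 86/45.
The closest fraction with denominator <= 74 is either p_4/q_4 or the intermediate fraction (k*p_4 + p_3)/(k*q_4 + q_3) with the largest k >= 1 whose denominator stays <= 74; these approach x as k grows, and every other convergent or intermediate fraction in range is farther away.
Largest k: floor((74 - q_3)/q_4) = floor((74 - 34)/45) = 0.
Since k = 0, no intermediate fraction beyond p_4/q_4 has denominator <= 74, so the convergent 86/45 is the closest (its error is |753*45 - 86*394|/(394*45) = 1/17730).

86/45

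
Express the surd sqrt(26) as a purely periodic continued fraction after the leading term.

Write x_i = (sqrt(26) + m_i)/d_i with (m_0, d_0) = (0, 1). a_0 = floor(sqrt(26)) = 5, since 5^2 = 25 <= 26 < 36 = 6^2.
Iterate m_{i+1} = d_i*a_i - m_i, d_{i+1} = (26 - m_{i+1}^2)/d_i, a_{i+1} = floor((a_0 + m_{i+1})/d_{i+1}):
  m_1 = 1*5 - 0 = 5, d_1 = (26 - 5^2)/1 = 1/1 = 1, a_1 = floor((5 + 5)/1) = 10.
  m_2 = 1*10 - 5 = 5, d_2 = (26 - 5^2)/1 = 1/1 = 1: (m_2, d_2) = (m_1, d_1) = (5, 1), so from here the quotient a_1 repeats; the period length is 1.
Hence the expansion of sqrt(26) is a_0 = 5 followed by the repeating block 10 (period 1).

[5; (10)]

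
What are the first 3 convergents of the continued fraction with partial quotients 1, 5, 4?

Using the convergent recurrence p_i = a_i*p_{i-1} + p_{i-2}, q_i = a_i*q_{i-1} + q_{i-2} with p_{-2}=0, p_{-1}=1, q_{-2}=1, q_{-1}=0:
  i=0: a_0=1, p_0 = 1*1 + 0 = 1, q_0 = 1*0 + 1 = 1.
  i=1: a_1=5, p_1 = 5*1 + 1 = 6, q_1 = 5*1 + 0 = 5.
  i=2: a_2=4, p_2 = 4*6 + 1 = 25, q_2 = 4*5 + 1 = 21.

1/1, 6/5, 25/21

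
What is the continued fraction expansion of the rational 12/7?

Run the Euclidean algorithm on 12 and 7; the successive quotients are the partial quotients a_0, a_1, ... (each step inverts the fractional part left over by the previous one):
  12 = 1*7 + 5, so a_0 = 1.
  7 = 1*5 + 2, so a_1 = 1.
  5 = 2*2 + 1, so a_2 = 2.
  2 = 2*1 + 0, so a_3 = 2.
The remainder reaches 0 after 4 divisions, so the expansion has 4 partial quotients, read off in order.

[1; 1, 2, 2]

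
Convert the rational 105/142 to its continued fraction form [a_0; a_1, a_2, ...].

Run the Euclidean algorithm on 105 and 142; the successive quotients are the partial quotients a_0, a_1, ... (each step inverts the fractional part left over by the previous one):
  105 = 0*142 + 105, so a_0 = 0.
  142 = 1*105 + 37, so a_1 = 1.
  105 = 2*37 + 31, so a_2 = 2.
  37 = 1*31 + 6, so a_3 = 1.
  31 = 5*6 + 1, so a_4 = 5.
  6 = 6*1 + 0, so a_5 = 6.
The remainder reaches 0 after 6 divisions, so the expansion has 6 partial quotients, read off in order.

[0; 1, 2, 1, 5, 6]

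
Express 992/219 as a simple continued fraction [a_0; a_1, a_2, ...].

Run the Euclidean algorithm on 992 and 219; the successive quotients are the partial quotients a_0, a_1, ... (each step inverts the fractional part left over by the previous one):
  992 = 4*219 + 116, so a_0 = 4.
  219 = 1*116 + 103, so a_1 = 1.
  116 = 1*103 + 13, so a_2 = 1.
  103 = 7*13 + 12, so a_3 = 7.
  13 = 1*12 + 1, so a_4 = 1.
  12 = 12*1 + 0, so a_5 = 12.
The remainder reaches 0 after 6 divisions, so the expansion has 6 partial quotients, read off in order.

[4; 1, 1, 7, 1, 12]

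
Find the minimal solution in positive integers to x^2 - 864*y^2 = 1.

(x, y) = (470449, 16005)

First expand sqrt(864) as a continued fraction. With x_i = (sqrt(864) + m_i)/d_i and (m_0, d_0) = (0, 1): a_0 = floor(sqrt(864)) = 29, since 29^2 = 841 <= 864 < 900 = 30^2.
Iterate m_{i+1} = d_i*a_i - m_i, d_{i+1} = (864 - m_{i+1}^2)/d_i, a_{i+1} = floor((a_0 + m_{i+1})/d_{i+1}):
  m_1 = 1*29 - 0 = 29, d_1 = (864 - 29^2)/1 = 23/1 = 23, a_1 = floor((29 + 29)/23) = 2.
  m_2 = 23*2 - 29 = 17, d_2 = (864 - 17^2)/23 = 575/23 = 25, a_2 = floor((29 + 17)/25) = 1.
  m_3 = 25*1 - 17 = 8, d_3 = (864 - 8^2)/25 = 800/25 = 32, a_3 = floor((29 + 8)/32) = 1.
  m_4 = 32*1 - 8 = 24, d_4 = (864 - 24^2)/32 = 288/32 = 9, a_4 = floor((29 + 24)/9) = 5.
  m_5 = 9*5 - 24 = 21, d_5 = (864 - 21^2)/9 = 423/9 = 47, a_5 = floor((29 + 21)/47) = 1.
  m_6 = 47*1 - 21 = 26, d_6 = (864 - 26^2)/47 = 188/47 = 4, a_6 = floor((29 + 26)/4) = 13.
  m_7 = 4*13 - 26 = 26, d_7 = (864 - 26^2)/4 = 188/4 = 47, a_7 = floor((29 + 26)/47) = 1.
  m_8 = 47*1 - 26 = 21, d_8 = (864 - 21^2)/47 = 423/47 = 9, a_8 = floor((29 + 21)/9) = 5.
  m_9 = 9*5 - 21 = 24, d_9 = (864 - 24^2)/9 = 288/9 = 32, a_9 = floor((29 + 24)/32) = 1.
  m_10 = 32*1 - 24 = 8, d_10 = (864 - 8^2)/32 = 800/32 = 25, a_10 = floor((29 + 8)/25) = 1.
  m_11 = 25*1 - 8 = 17, d_11 = (864 - 17^2)/25 = 575/25 = 23, a_11 = floor((29 + 17)/23) = 2.
  m_12 = 23*2 - 17 = 29, d_12 = (864 - 29^2)/23 = 23/23 = 1, a_12 = floor((29 + 29)/1) = 58.
  m_13 = 1*58 - 29 = 29, d_13 = (864 - 29^2)/1 = 23/1 = 23: (m_13, d_13) = (m_1, d_1) = (29, 23), so from here the quotients repeat a_1, ..., a_12; the period length is 12.
So sqrt(864) = [29; (2, 1, 1, 5, 1, 13, 1, 5, 1, 1, 2, 58)] with period length k = 12.
k is even, so the fundamental solution of x^2 - 864y^2 = 1 is (p_{k-1}, q_{k-1}) = (p_11, q_11); compute convergents through index 11.
Convergents (p_i = a_i*p_{i-1} + p_{i-2}, q_i = a_i*q_{i-1} + q_{i-2} with p_{-2}=0, p_{-1}=1, q_{-2}=1, q_{-1}=0):
  i=0: a_0=29, p_0 = 29*1 + 0 = 29, q_0 = 29*0 + 1 = 1.
  i=1: a_1=2, p_1 = 2*29 + 1 = 59, q_1 = 2*1 + 0 = 2.
  i=2: a_2=1, p_2 = 1*59 + 29 = 88, q_2 = 1*2 + 1 = 3.
  i=3: a_3=1, p_3 = 1*88 + 59 = 147, q_3 = 1*3 + 2 = 5.
  i=4: a_4=5, p_4 = 5*147 + 88 = 823, q_4 = 5*5 + 3 = 28.
  i=5: a_5=1, p_5 = 1*823 + 147 = 970, q_5 = 1*28 + 5 = 33.
  i=6: a_6=13, p_6 = 13*970 + 823 = 13433, q_6 = 13*33 + 28 = 457.
  i=7: a_7=1, p_7 = 1*13433 + 970 = 14403, q_7 = 1*457 + 33 = 490.
  i=8: a_8=5, p_8 = 5*14403 + 13433 = 85448, q_8 = 5*490 + 457 = 2907.
  i=9: a_9=1, p_9 = 1*85448 + 14403 = 99851, q_9 = 1*2907 + 490 = 3397.
  i=10: a_10=1, p_10 = 1*99851 + 85448 = 185299, q_10 = 1*3397 + 2907 = 6304.
  i=11: a_11=2, p_11 = 2*185299 + 99851 = 470449, q_11 = 2*6304 + 3397 = 16005.
Check: 470449^2 - 864*16005^2 = 221322261601 - 221322261600 = 1, so (x, y) = (470449, 16005) solves the equation, and by the theorem it is the least positive solution.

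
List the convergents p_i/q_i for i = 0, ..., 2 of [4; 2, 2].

4/1, 9/2, 22/5

Using the convergent recurrence p_i = a_i*p_{i-1} + p_{i-2}, q_i = a_i*q_{i-1} + q_{i-2} with p_{-2}=0, p_{-1}=1, q_{-2}=1, q_{-1}=0:
  i=0: a_0=4, p_0 = 4*1 + 0 = 4, q_0 = 4*0 + 1 = 1.
  i=1: a_1=2, p_1 = 2*4 + 1 = 9, q_1 = 2*1 + 0 = 2.
  i=2: a_2=2, p_2 = 2*9 + 4 = 22, q_2 = 2*2 + 1 = 5.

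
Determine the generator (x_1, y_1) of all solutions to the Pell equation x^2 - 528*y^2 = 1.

(x, y) = (23, 1)

First expand sqrt(528) as a continued fraction. With x_i = (sqrt(528) + m_i)/d_i and (m_0, d_0) = (0, 1): a_0 = floor(sqrt(528)) = 22, since 22^2 = 484 <= 528 < 529 = 23^2.
Iterate m_{i+1} = d_i*a_i - m_i, d_{i+1} = (528 - m_{i+1}^2)/d_i, a_{i+1} = floor((a_0 + m_{i+1})/d_{i+1}):
  m_1 = 1*22 - 0 = 22, d_1 = (528 - 22^2)/1 = 44/1 = 44, a_1 = floor((22 + 22)/44) = 1.
  m_2 = 44*1 - 22 = 22, d_2 = (528 - 22^2)/44 = 44/44 = 1, a_2 = floor((22 + 22)/1) = 44.
  m_3 = 1*44 - 22 = 22, d_3 = (528 - 22^2)/1 = 44/1 = 44: (m_3, d_3) = (m_1, d_1) = (22, 44), so from here the quotients repeat a_1, a_2; the period length is 2.
So sqrt(528) = [22; (1, 44)] with period length k = 2.
k is even, so the fundamental solution of x^2 - 528y^2 = 1 is (p_{k-1}, q_{k-1}) = (p_1, q_1); compute convergents through index 1.
Convergents (p_i = a_i*p_{i-1} + p_{i-2}, q_i = a_i*q_{i-1} + q_{i-2} with p_{-2}=0, p_{-1}=1, q_{-2}=1, q_{-1}=0):
  i=0: a_0=22, p_0 = 22*1 + 0 = 22, q_0 = 22*0 + 1 = 1.
  i=1: a_1=1, p_1 = 1*22 + 1 = 23, q_1 = 1*1 + 0 = 1.
Check: 23^2 - 528*1^2 = 529 - 528 = 1, so (x, y) = (23, 1) solves the equation, and by the theorem it is the least positive solution.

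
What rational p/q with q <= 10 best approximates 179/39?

Expand x = 179/39 as a continued fraction with the Euclidean algorithm:
  179 = 4*39 + 23, so a_0 = 4.
  39 = 1*23 + 16, so a_1 = 1.
  23 = 1*16 + 7, so a_2 = 1.
  16 = 2*7 + 2, so a_3 = 2.
  7 = 3*2 + 1, so a_4 = 3.
  2 = 2*1 + 0, so a_5 = 2.
so x = [4; 1, 1, 2, 3, 2].
Convergents (p_i = a_i*p_{i-1} + p_{i-2}, q_i = a_i*q_{i-1} + q_{i-2} with p_{-2}=0, p_{-1}=1, q_{-2}=1, q_{-1}=0), until the denominator exceeds 10:
  i=0: a_0=4, p_0 = 4*1 + 0 = 4, q_0 = 4*0 + 1 = 1.
  i=1: a_1=1, p_1 = 1*4 + 1 = 5, q_1 = 1*1 + 0 = 1.
  i=2: a_2=1, p_2 = 1*5 + 4 = 9, q_2 = 1*1 + 1 = 2.
  i=3: a_3=2, p_3 = 2*9 + 5 = 23, q_3 = 2*2 + 1 = 5.
  i=4: a_4=3, p_4 = 3*23 + 9 = 78, q_4 = 3*5 + 2 = 17.
q_4 = 17 > 10, so the last convergent with denominator <= 10 is p_3/q_3 = 23/5.
The closest fraction with denominator <= 10 is either p_3/q_3 or the intermediate fraction (k*p_3 + p_2)/(k*q_3 + q_2) with the largest k >= 1 whose denominator stays <= 10; these approach x as k grows, and every other convergent or intermediate fraction in range is farther away.
Largest k: floor((10 - q_2)/q_3) = floor((10 - 2)/5) = 1.
That gives (1*23 + 9)/(1*5 + 2) = 32/7.
Compare the errors: |x - 23/5| = |179*5 - 23*39|/(39*5) = 2/195, and |x - 32/7| = |179*7 - 32*39|/(39*7) = 5/273.
Cross-multiplying, 2*273 = 546 < 975 = 5*195, so 2/195 is smaller: the convergent 23/5 is closer to x than 32/7.

23/5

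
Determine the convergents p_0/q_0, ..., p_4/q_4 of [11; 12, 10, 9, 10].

11/1, 133/12, 1341/121, 12202/1101, 123361/11131

Using the convergent recurrence p_i = a_i*p_{i-1} + p_{i-2}, q_i = a_i*q_{i-1} + q_{i-2} with p_{-2}=0, p_{-1}=1, q_{-2}=1, q_{-1}=0:
  i=0: a_0=11, p_0 = 11*1 + 0 = 11, q_0 = 11*0 + 1 = 1.
  i=1: a_1=12, p_1 = 12*11 + 1 = 133, q_1 = 12*1 + 0 = 12.
  i=2: a_2=10, p_2 = 10*133 + 11 = 1341, q_2 = 10*12 + 1 = 121.
  i=3: a_3=9, p_3 = 9*1341 + 133 = 12202, q_3 = 9*121 + 12 = 1101.
  i=4: a_4=10, p_4 = 10*12202 + 1341 = 123361, q_4 = 10*1101 + 121 = 11131.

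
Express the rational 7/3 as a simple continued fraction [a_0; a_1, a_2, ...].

[2; 3]

Run the Euclidean algorithm on 7 and 3; the successive quotients are the partial quotients a_0, a_1, ... (each step inverts the fractional part left over by the previous one):
  7 = 2*3 + 1, so a_0 = 2.
  3 = 3*1 + 0, so a_1 = 3.
The remainder reaches 0 after 2 divisions, so the expansion has 2 partial quotients, read off in order.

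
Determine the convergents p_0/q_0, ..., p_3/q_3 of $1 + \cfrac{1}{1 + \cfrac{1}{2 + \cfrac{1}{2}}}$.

1/1, 2/1, 5/3, 12/7

Using the convergent recurrence p_i = a_i*p_{i-1} + p_{i-2}, q_i = a_i*q_{i-1} + q_{i-2} with p_{-2}=0, p_{-1}=1, q_{-2}=1, q_{-1}=0:
  i=0: a_0=1, p_0 = 1*1 + 0 = 1, q_0 = 1*0 + 1 = 1.
  i=1: a_1=1, p_1 = 1*1 + 1 = 2, q_1 = 1*1 + 0 = 1.
  i=2: a_2=2, p_2 = 2*2 + 1 = 5, q_2 = 2*1 + 1 = 3.
  i=3: a_3=2, p_3 = 2*5 + 2 = 12, q_3 = 2*3 + 1 = 7.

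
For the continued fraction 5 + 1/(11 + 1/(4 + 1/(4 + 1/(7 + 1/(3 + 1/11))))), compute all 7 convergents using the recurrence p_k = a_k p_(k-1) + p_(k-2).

Using the convergent recurrence p_i = a_i*p_{i-1} + p_{i-2}, q_i = a_i*q_{i-1} + q_{i-2} with p_{-2}=0, p_{-1}=1, q_{-2}=1, q_{-1}=0:
  i=0: a_0=5, p_0 = 5*1 + 0 = 5, q_0 = 5*0 + 1 = 1.
  i=1: a_1=11, p_1 = 11*5 + 1 = 56, q_1 = 11*1 + 0 = 11.
  i=2: a_2=4, p_2 = 4*56 + 5 = 229, q_2 = 4*11 + 1 = 45.
  i=3: a_3=4, p_3 = 4*229 + 56 = 972, q_3 = 4*45 + 11 = 191.
  i=4: a_4=7, p_4 = 7*972 + 229 = 7033, q_4 = 7*191 + 45 = 1382.
  i=5: a_5=3, p_5 = 3*7033 + 972 = 22071, q_5 = 3*1382 + 191 = 4337.
  i=6: a_6=11, p_6 = 11*22071 + 7033 = 249814, q_6 = 11*4337 + 1382 = 49089.

5/1, 56/11, 229/45, 972/191, 7033/1382, 22071/4337, 249814/49089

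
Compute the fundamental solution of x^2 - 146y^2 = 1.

First expand sqrt(146) as a continued fraction. With x_i = (sqrt(146) + m_i)/d_i and (m_0, d_0) = (0, 1): a_0 = floor(sqrt(146)) = 12, since 12^2 = 144 <= 146 < 169 = 13^2.
Iterate m_{i+1} = d_i*a_i - m_i, d_{i+1} = (146 - m_{i+1}^2)/d_i, a_{i+1} = floor((a_0 + m_{i+1})/d_{i+1}):
  m_1 = 1*12 - 0 = 12, d_1 = (146 - 12^2)/1 = 2/1 = 2, a_1 = floor((12 + 12)/2) = 12.
  m_2 = 2*12 - 12 = 12, d_2 = (146 - 12^2)/2 = 2/2 = 1, a_2 = floor((12 + 12)/1) = 24.
  m_3 = 1*24 - 12 = 12, d_3 = (146 - 12^2)/1 = 2/1 = 2: (m_3, d_3) = (m_1, d_1) = (12, 2), so from here the quotients repeat a_1, a_2; the period length is 2.
So sqrt(146) = [12; (12, 24)] with period length k = 2.
k is even, so the fundamental solution of x^2 - 146y^2 = 1 is (p_{k-1}, q_{k-1}) = (p_1, q_1); compute convergents through index 1.
Convergents (p_i = a_i*p_{i-1} + p_{i-2}, q_i = a_i*q_{i-1} + q_{i-2} with p_{-2}=0, p_{-1}=1, q_{-2}=1, q_{-1}=0):
  i=0: a_0=12, p_0 = 12*1 + 0 = 12, q_0 = 12*0 + 1 = 1.
  i=1: a_1=12, p_1 = 12*12 + 1 = 145, q_1 = 12*1 + 0 = 12.
Check: 145^2 - 146*12^2 = 21025 - 21024 = 1, so (x, y) = (145, 12) solves the equation, and by the theorem it is the least positive solution.

(x, y) = (145, 12)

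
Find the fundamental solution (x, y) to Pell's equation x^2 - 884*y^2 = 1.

(x, y) = (1665, 56)

First expand sqrt(884) as a continued fraction. With x_i = (sqrt(884) + m_i)/d_i and (m_0, d_0) = (0, 1): a_0 = floor(sqrt(884)) = 29, since 29^2 = 841 <= 884 < 900 = 30^2.
Iterate m_{i+1} = d_i*a_i - m_i, d_{i+1} = (884 - m_{i+1}^2)/d_i, a_{i+1} = floor((a_0 + m_{i+1})/d_{i+1}):
  m_1 = 1*29 - 0 = 29, d_1 = (884 - 29^2)/1 = 43/1 = 43, a_1 = floor((29 + 29)/43) = 1.
  m_2 = 43*1 - 29 = 14, d_2 = (884 - 14^2)/43 = 688/43 = 16, a_2 = floor((29 + 14)/16) = 2.
  m_3 = 16*2 - 14 = 18, d_3 = (884 - 18^2)/16 = 560/16 = 35, a_3 = floor((29 + 18)/35) = 1.
  m_4 = 35*1 - 18 = 17, d_4 = (884 - 17^2)/35 = 595/35 = 17, a_4 = floor((29 + 17)/17) = 2.
  m_5 = 17*2 - 17 = 17, d_5 = (884 - 17^2)/17 = 595/17 = 35, a_5 = floor((29 + 17)/35) = 1.
  m_6 = 35*1 - 17 = 18, d_6 = (884 - 18^2)/35 = 560/35 = 16, a_6 = floor((29 + 18)/16) = 2.
  m_7 = 16*2 - 18 = 14, d_7 = (884 - 14^2)/16 = 688/16 = 43, a_7 = floor((29 + 14)/43) = 1.
  m_8 = 43*1 - 14 = 29, d_8 = (884 - 29^2)/43 = 43/43 = 1, a_8 = floor((29 + 29)/1) = 58.
  m_9 = 1*58 - 29 = 29, d_9 = (884 - 29^2)/1 = 43/1 = 43: (m_9, d_9) = (m_1, d_1) = (29, 43), so from here the quotients repeat a_1, ..., a_8; the period length is 8.
So sqrt(884) = [29; (1, 2, 1, 2, 1, 2, 1, 58)] with period length k = 8.
k is even, so the fundamental solution of x^2 - 884y^2 = 1 is (p_{k-1}, q_{k-1}) = (p_7, q_7); compute convergents through index 7.
Convergents (p_i = a_i*p_{i-1} + p_{i-2}, q_i = a_i*q_{i-1} + q_{i-2} with p_{-2}=0, p_{-1}=1, q_{-2}=1, q_{-1}=0):
  i=0: a_0=29, p_0 = 29*1 + 0 = 29, q_0 = 29*0 + 1 = 1.
  i=1: a_1=1, p_1 = 1*29 + 1 = 30, q_1 = 1*1 + 0 = 1.
  i=2: a_2=2, p_2 = 2*30 + 29 = 89, q_2 = 2*1 + 1 = 3.
  i=3: a_3=1, p_3 = 1*89 + 30 = 119, q_3 = 1*3 + 1 = 4.
  i=4: a_4=2, p_4 = 2*119 + 89 = 327, q_4 = 2*4 + 3 = 11.
  i=5: a_5=1, p_5 = 1*327 + 119 = 446, q_5 = 1*11 + 4 = 15.
  i=6: a_6=2, p_6 = 2*446 + 327 = 1219, q_6 = 2*15 + 11 = 41.
  i=7: a_7=1, p_7 = 1*1219 + 446 = 1665, q_7 = 1*41 + 15 = 56.
Check: 1665^2 - 884*56^2 = 2772225 - 2772224 = 1, so (x, y) = (1665, 56) solves the equation, and by the theorem it is the least positive solution.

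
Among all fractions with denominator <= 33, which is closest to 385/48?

Expand x = 385/48 as a continued fraction with the Euclidean algorithm:
  385 = 8*48 + 1, so a_0 = 8.
  48 = 48*1 + 0, so a_1 = 48.
so x = [8; 48].
Convergents (p_i = a_i*p_{i-1} + p_{i-2}, q_i = a_i*q_{i-1} + q_{i-2} with p_{-2}=0, p_{-1}=1, q_{-2}=1, q_{-1}=0), until the denominator exceeds 33:
  i=0: a_0=8, p_0 = 8*1 + 0 = 8, q_0 = 8*0 + 1 = 1.
  i=1: a_1=48, p_1 = 48*8 + 1 = 385, q_1 = 48*1 + 0 = 48.
q_1 = 48 > 33, so the last convergent with denominator <= 33 is p_0/q_0 = 8/1.
The closest fraction with denominator <= 33 is either p_0/q_0 or the intermediate fraction (k*p_0 + p_{-1})/(k*q_0 + q_{-1}) with the largest k >= 1 whose denominator stays <= 33; these approach x as k grows, and every other convergent or intermediate fraction in range is farther away.
Largest k: floor((33 - q_{-1})/q_0) = floor((33 - 0)/1) = 33 (using the seeds p_{-1} = 1, q_{-1} = 0).
That gives (33*8 + 1)/(33*1 + 0) = 265/33.
Compare the errors: |x - 8/1| = |385*1 - 8*48|/(48*1) = 1/48, and |x - 265/33| = |385*33 - 265*48|/(48*33) = 15/1584.
Cross-multiplying, 15*48 = 720 < 1584 = 1*1584, so 15/1584 is smaller: the intermediate fraction 265/33 is closer to x than 8/1.

265/33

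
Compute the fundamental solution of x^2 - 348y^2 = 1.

(x, y) = (1567, 84)

First expand sqrt(348) as a continued fraction. With x_i = (sqrt(348) + m_i)/d_i and (m_0, d_0) = (0, 1): a_0 = floor(sqrt(348)) = 18, since 18^2 = 324 <= 348 < 361 = 19^2.
Iterate m_{i+1} = d_i*a_i - m_i, d_{i+1} = (348 - m_{i+1}^2)/d_i, a_{i+1} = floor((a_0 + m_{i+1})/d_{i+1}):
  m_1 = 1*18 - 0 = 18, d_1 = (348 - 18^2)/1 = 24/1 = 24, a_1 = floor((18 + 18)/24) = 1.
  m_2 = 24*1 - 18 = 6, d_2 = (348 - 6^2)/24 = 312/24 = 13, a_2 = floor((18 + 6)/13) = 1.
  m_3 = 13*1 - 6 = 7, d_3 = (348 - 7^2)/13 = 299/13 = 23, a_3 = floor((18 + 7)/23) = 1.
  m_4 = 23*1 - 7 = 16, d_4 = (348 - 16^2)/23 = 92/23 = 4, a_4 = floor((18 + 16)/4) = 8.
  m_5 = 4*8 - 16 = 16, d_5 = (348 - 16^2)/4 = 92/4 = 23, a_5 = floor((18 + 16)/23) = 1.
  m_6 = 23*1 - 16 = 7, d_6 = (348 - 7^2)/23 = 299/23 = 13, a_6 = floor((18 + 7)/13) = 1.
  m_7 = 13*1 - 7 = 6, d_7 = (348 - 6^2)/13 = 312/13 = 24, a_7 = floor((18 + 6)/24) = 1.
  m_8 = 24*1 - 6 = 18, d_8 = (348 - 18^2)/24 = 24/24 = 1, a_8 = floor((18 + 18)/1) = 36.
  m_9 = 1*36 - 18 = 18, d_9 = (348 - 18^2)/1 = 24/1 = 24: (m_9, d_9) = (m_1, d_1) = (18, 24), so from here the quotients repeat a_1, ..., a_8; the period length is 8.
So sqrt(348) = [18; (1, 1, 1, 8, 1, 1, 1, 36)] with period length k = 8.
k is even, so the fundamental solution of x^2 - 348y^2 = 1 is (p_{k-1}, q_{k-1}) = (p_7, q_7); compute convergents through index 7.
Convergents (p_i = a_i*p_{i-1} + p_{i-2}, q_i = a_i*q_{i-1} + q_{i-2} with p_{-2}=0, p_{-1}=1, q_{-2}=1, q_{-1}=0):
  i=0: a_0=18, p_0 = 18*1 + 0 = 18, q_0 = 18*0 + 1 = 1.
  i=1: a_1=1, p_1 = 1*18 + 1 = 19, q_1 = 1*1 + 0 = 1.
  i=2: a_2=1, p_2 = 1*19 + 18 = 37, q_2 = 1*1 + 1 = 2.
  i=3: a_3=1, p_3 = 1*37 + 19 = 56, q_3 = 1*2 + 1 = 3.
  i=4: a_4=8, p_4 = 8*56 + 37 = 485, q_4 = 8*3 + 2 = 26.
  i=5: a_5=1, p_5 = 1*485 + 56 = 541, q_5 = 1*26 + 3 = 29.
  i=6: a_6=1, p_6 = 1*541 + 485 = 1026, q_6 = 1*29 + 26 = 55.
  i=7: a_7=1, p_7 = 1*1026 + 541 = 1567, q_7 = 1*55 + 29 = 84.
Check: 1567^2 - 348*84^2 = 2455489 - 2455488 = 1, so (x, y) = (1567, 84) solves the equation, and by the theorem it is the least positive solution.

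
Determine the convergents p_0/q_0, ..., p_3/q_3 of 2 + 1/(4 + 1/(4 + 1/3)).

2/1, 9/4, 38/17, 123/55

Using the convergent recurrence p_i = a_i*p_{i-1} + p_{i-2}, q_i = a_i*q_{i-1} + q_{i-2} with p_{-2}=0, p_{-1}=1, q_{-2}=1, q_{-1}=0:
  i=0: a_0=2, p_0 = 2*1 + 0 = 2, q_0 = 2*0 + 1 = 1.
  i=1: a_1=4, p_1 = 4*2 + 1 = 9, q_1 = 4*1 + 0 = 4.
  i=2: a_2=4, p_2 = 4*9 + 2 = 38, q_2 = 4*4 + 1 = 17.
  i=3: a_3=3, p_3 = 3*38 + 9 = 123, q_3 = 3*17 + 4 = 55.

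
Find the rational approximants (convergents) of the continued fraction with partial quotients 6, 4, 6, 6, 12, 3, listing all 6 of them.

6/1, 25/4, 156/25, 961/154, 11688/1873, 36025/5773

Using the convergent recurrence p_i = a_i*p_{i-1} + p_{i-2}, q_i = a_i*q_{i-1} + q_{i-2} with p_{-2}=0, p_{-1}=1, q_{-2}=1, q_{-1}=0:
  i=0: a_0=6, p_0 = 6*1 + 0 = 6, q_0 = 6*0 + 1 = 1.
  i=1: a_1=4, p_1 = 4*6 + 1 = 25, q_1 = 4*1 + 0 = 4.
  i=2: a_2=6, p_2 = 6*25 + 6 = 156, q_2 = 6*4 + 1 = 25.
  i=3: a_3=6, p_3 = 6*156 + 25 = 961, q_3 = 6*25 + 4 = 154.
  i=4: a_4=12, p_4 = 12*961 + 156 = 11688, q_4 = 12*154 + 25 = 1873.
  i=5: a_5=3, p_5 = 3*11688 + 961 = 36025, q_5 = 3*1873 + 154 = 5773.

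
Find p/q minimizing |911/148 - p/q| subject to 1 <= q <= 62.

277/45

Expand x = 911/148 as a continued fraction with the Euclidean algorithm:
  911 = 6*148 + 23, so a_0 = 6.
  148 = 6*23 + 10, so a_1 = 6.
  23 = 2*10 + 3, so a_2 = 2.
  10 = 3*3 + 1, so a_3 = 3.
  3 = 3*1 + 0, so a_4 = 3.
so x = [6; 6, 2, 3, 3].
Convergents (p_i = a_i*p_{i-1} + p_{i-2}, q_i = a_i*q_{i-1} + q_{i-2} with p_{-2}=0, p_{-1}=1, q_{-2}=1, q_{-1}=0), until the denominator exceeds 62:
  i=0: a_0=6, p_0 = 6*1 + 0 = 6, q_0 = 6*0 + 1 = 1.
  i=1: a_1=6, p_1 = 6*6 + 1 = 37, q_1 = 6*1 + 0 = 6.
  i=2: a_2=2, p_2 = 2*37 + 6 = 80, q_2 = 2*6 + 1 = 13.
  i=3: a_3=3, p_3 = 3*80 + 37 = 277, q_3 = 3*13 + 6 = 45.
  i=4: a_4=3, p_4 = 3*277 + 80 = 911, q_4 = 3*45 + 13 = 148.
q_4 = 148 > 62, so the last convergent with denominator <= 62 is p_3/q_3 = 277/45.
The closest fraction with denominator <= 62 is either p_3/q_3 or the intermediate fraction (k*p_3 + p_2)/(k*q_3 + q_2) with the largest k >= 1 whose denominator stays <= 62; these approach x as k grows, and every other convergent or intermediate fraction in range is farther away.
Largest k: floor((62 - q_2)/q_3) = floor((62 - 13)/45) = 1.
That gives (1*277 + 80)/(1*45 + 13) = 357/58.
Compare the errors: |x - 277/45| = |911*45 - 277*148|/(148*45) = 1/6660, and |x - 357/58| = |911*58 - 357*148|/(148*58) = 2/8584.
Cross-multiplying, 1*8584 = 8584 < 13320 = 2*6660, so 1/6660 is smaller: the convergent 277/45 is closer to x than 357/58.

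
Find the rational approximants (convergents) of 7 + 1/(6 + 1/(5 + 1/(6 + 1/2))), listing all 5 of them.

7/1, 43/6, 222/31, 1375/192, 2972/415

Using the convergent recurrence p_i = a_i*p_{i-1} + p_{i-2}, q_i = a_i*q_{i-1} + q_{i-2} with p_{-2}=0, p_{-1}=1, q_{-2}=1, q_{-1}=0:
  i=0: a_0=7, p_0 = 7*1 + 0 = 7, q_0 = 7*0 + 1 = 1.
  i=1: a_1=6, p_1 = 6*7 + 1 = 43, q_1 = 6*1 + 0 = 6.
  i=2: a_2=5, p_2 = 5*43 + 7 = 222, q_2 = 5*6 + 1 = 31.
  i=3: a_3=6, p_3 = 6*222 + 43 = 1375, q_3 = 6*31 + 6 = 192.
  i=4: a_4=2, p_4 = 2*1375 + 222 = 2972, q_4 = 2*192 + 31 = 415.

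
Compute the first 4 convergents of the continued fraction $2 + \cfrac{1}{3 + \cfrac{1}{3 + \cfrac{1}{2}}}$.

2/1, 7/3, 23/10, 53/23

Using the convergent recurrence p_i = a_i*p_{i-1} + p_{i-2}, q_i = a_i*q_{i-1} + q_{i-2} with p_{-2}=0, p_{-1}=1, q_{-2}=1, q_{-1}=0:
  i=0: a_0=2, p_0 = 2*1 + 0 = 2, q_0 = 2*0 + 1 = 1.
  i=1: a_1=3, p_1 = 3*2 + 1 = 7, q_1 = 3*1 + 0 = 3.
  i=2: a_2=3, p_2 = 3*7 + 2 = 23, q_2 = 3*3 + 1 = 10.
  i=3: a_3=2, p_3 = 2*23 + 7 = 53, q_3 = 2*10 + 3 = 23.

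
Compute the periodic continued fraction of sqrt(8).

[2; (1, 4)]

Write x_i = (sqrt(8) + m_i)/d_i with (m_0, d_0) = (0, 1). a_0 = floor(sqrt(8)) = 2, since 2^2 = 4 <= 8 < 9 = 3^2.
Iterate m_{i+1} = d_i*a_i - m_i, d_{i+1} = (8 - m_{i+1}^2)/d_i, a_{i+1} = floor((a_0 + m_{i+1})/d_{i+1}):
  m_1 = 1*2 - 0 = 2, d_1 = (8 - 2^2)/1 = 4/1 = 4, a_1 = floor((2 + 2)/4) = 1.
  m_2 = 4*1 - 2 = 2, d_2 = (8 - 2^2)/4 = 4/4 = 1, a_2 = floor((2 + 2)/1) = 4.
  m_3 = 1*4 - 2 = 2, d_3 = (8 - 2^2)/1 = 4/1 = 4: (m_3, d_3) = (m_1, d_1) = (2, 4), so from here the quotients repeat a_1, a_2; the period length is 2.
Hence the expansion of sqrt(8) is a_0 = 2 followed by the repeating block 1, 4 (period 2).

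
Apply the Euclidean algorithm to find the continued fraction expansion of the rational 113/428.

Run the Euclidean algorithm on 113 and 428; the successive quotients are the partial quotients a_0, a_1, ... (each step inverts the fractional part left over by the previous one):
  113 = 0*428 + 113, so a_0 = 0.
  428 = 3*113 + 89, so a_1 = 3.
  113 = 1*89 + 24, so a_2 = 1.
  89 = 3*24 + 17, so a_3 = 3.
  24 = 1*17 + 7, so a_4 = 1.
  17 = 2*7 + 3, so a_5 = 2.
  7 = 2*3 + 1, so a_6 = 2.
  3 = 3*1 + 0, so a_7 = 3.
The remainder reaches 0 after 8 divisions, so the expansion has 8 partial quotients, read off in order.

[0; 3, 1, 3, 1, 2, 2, 3]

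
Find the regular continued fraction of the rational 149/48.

Run the Euclidean algorithm on 149 and 48; the successive quotients are the partial quotients a_0, a_1, ... (each step inverts the fractional part left over by the previous one):
  149 = 3*48 + 5, so a_0 = 3.
  48 = 9*5 + 3, so a_1 = 9.
  5 = 1*3 + 2, so a_2 = 1.
  3 = 1*2 + 1, so a_3 = 1.
  2 = 2*1 + 0, so a_4 = 2.
The remainder reaches 0 after 5 divisions, so the expansion has 5 partial quotients, read off in order.

[3; 9, 1, 1, 2]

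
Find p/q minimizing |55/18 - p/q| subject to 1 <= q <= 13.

Expand x = 55/18 as a continued fraction with the Euclidean algorithm:
  55 = 3*18 + 1, so a_0 = 3.
  18 = 18*1 + 0, so a_1 = 18.
so x = [3; 18].
Convergents (p_i = a_i*p_{i-1} + p_{i-2}, q_i = a_i*q_{i-1} + q_{i-2} with p_{-2}=0, p_{-1}=1, q_{-2}=1, q_{-1}=0), until the denominator exceeds 13:
  i=0: a_0=3, p_0 = 3*1 + 0 = 3, q_0 = 3*0 + 1 = 1.
  i=1: a_1=18, p_1 = 18*3 + 1 = 55, q_1 = 18*1 + 0 = 18.
q_1 = 18 > 13, so the last convergent with denominator <= 13 is p_0/q_0 = 3/1.
The closest fraction with denominator <= 13 is either p_0/q_0 or the intermediate fraction (k*p_0 + p_{-1})/(k*q_0 + q_{-1}) with the largest k >= 1 whose denominator stays <= 13; these approach x as k grows, and every other convergent or intermediate fraction in range is farther away.
Largest k: floor((13 - q_{-1})/q_0) = floor((13 - 0)/1) = 13 (using the seeds p_{-1} = 1, q_{-1} = 0).
That gives (13*3 + 1)/(13*1 + 0) = 40/13.
Compare the errors: |x - 3/1| = |55*1 - 3*18|/(18*1) = 1/18, and |x - 40/13| = |55*13 - 40*18|/(18*13) = 5/234.
Cross-multiplying, 5*18 = 90 < 234 = 1*234, so 5/234 is smaller: the intermediate fraction 40/13 is closer to x than 3/1.

40/13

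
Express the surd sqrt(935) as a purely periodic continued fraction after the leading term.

[30; (1, 1, 2, 1, 2, 1, 1, 60)]

Write x_i = (sqrt(935) + m_i)/d_i with (m_0, d_0) = (0, 1). a_0 = floor(sqrt(935)) = 30, since 30^2 = 900 <= 935 < 961 = 31^2.
Iterate m_{i+1} = d_i*a_i - m_i, d_{i+1} = (935 - m_{i+1}^2)/d_i, a_{i+1} = floor((a_0 + m_{i+1})/d_{i+1}):
  m_1 = 1*30 - 0 = 30, d_1 = (935 - 30^2)/1 = 35/1 = 35, a_1 = floor((30 + 30)/35) = 1.
  m_2 = 35*1 - 30 = 5, d_2 = (935 - 5^2)/35 = 910/35 = 26, a_2 = floor((30 + 5)/26) = 1.
  m_3 = 26*1 - 5 = 21, d_3 = (935 - 21^2)/26 = 494/26 = 19, a_3 = floor((30 + 21)/19) = 2.
  m_4 = 19*2 - 21 = 17, d_4 = (935 - 17^2)/19 = 646/19 = 34, a_4 = floor((30 + 17)/34) = 1.
  m_5 = 34*1 - 17 = 17, d_5 = (935 - 17^2)/34 = 646/34 = 19, a_5 = floor((30 + 17)/19) = 2.
  m_6 = 19*2 - 17 = 21, d_6 = (935 - 21^2)/19 = 494/19 = 26, a_6 = floor((30 + 21)/26) = 1.
  m_7 = 26*1 - 21 = 5, d_7 = (935 - 5^2)/26 = 910/26 = 35, a_7 = floor((30 + 5)/35) = 1.
  m_8 = 35*1 - 5 = 30, d_8 = (935 - 30^2)/35 = 35/35 = 1, a_8 = floor((30 + 30)/1) = 60.
  m_9 = 1*60 - 30 = 30, d_9 = (935 - 30^2)/1 = 35/1 = 35: (m_9, d_9) = (m_1, d_1) = (30, 35), so from here the quotients repeat a_1, ..., a_8; the period length is 8.
Hence the expansion of sqrt(935) is a_0 = 30 followed by the repeating block 1, 1, 2, 1, 2, 1, 1, 60 (period 8).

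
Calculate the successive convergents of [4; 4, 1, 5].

Using the convergent recurrence p_i = a_i*p_{i-1} + p_{i-2}, q_i = a_i*q_{i-1} + q_{i-2} with p_{-2}=0, p_{-1}=1, q_{-2}=1, q_{-1}=0:
  i=0: a_0=4, p_0 = 4*1 + 0 = 4, q_0 = 4*0 + 1 = 1.
  i=1: a_1=4, p_1 = 4*4 + 1 = 17, q_1 = 4*1 + 0 = 4.
  i=2: a_2=1, p_2 = 1*17 + 4 = 21, q_2 = 1*4 + 1 = 5.
  i=3: a_3=5, p_3 = 5*21 + 17 = 122, q_3 = 5*5 + 4 = 29.

4/1, 17/4, 21/5, 122/29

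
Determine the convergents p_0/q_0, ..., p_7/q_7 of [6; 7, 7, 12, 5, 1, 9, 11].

6/1, 43/7, 307/50, 3727/607, 18942/3085, 22669/3692, 222963/36313, 2475262/403135

Using the convergent recurrence p_i = a_i*p_{i-1} + p_{i-2}, q_i = a_i*q_{i-1} + q_{i-2} with p_{-2}=0, p_{-1}=1, q_{-2}=1, q_{-1}=0:
  i=0: a_0=6, p_0 = 6*1 + 0 = 6, q_0 = 6*0 + 1 = 1.
  i=1: a_1=7, p_1 = 7*6 + 1 = 43, q_1 = 7*1 + 0 = 7.
  i=2: a_2=7, p_2 = 7*43 + 6 = 307, q_2 = 7*7 + 1 = 50.
  i=3: a_3=12, p_3 = 12*307 + 43 = 3727, q_3 = 12*50 + 7 = 607.
  i=4: a_4=5, p_4 = 5*3727 + 307 = 18942, q_4 = 5*607 + 50 = 3085.
  i=5: a_5=1, p_5 = 1*18942 + 3727 = 22669, q_5 = 1*3085 + 607 = 3692.
  i=6: a_6=9, p_6 = 9*22669 + 18942 = 222963, q_6 = 9*3692 + 3085 = 36313.
  i=7: a_7=11, p_7 = 11*222963 + 22669 = 2475262, q_7 = 11*36313 + 3692 = 403135.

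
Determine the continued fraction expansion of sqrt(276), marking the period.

[16; (1, 1, 1, 1, 2, 2, 2, 1, 1, 1, 1, 32)]

Write x_i = (sqrt(276) + m_i)/d_i with (m_0, d_0) = (0, 1). a_0 = floor(sqrt(276)) = 16, since 16^2 = 256 <= 276 < 289 = 17^2.
Iterate m_{i+1} = d_i*a_i - m_i, d_{i+1} = (276 - m_{i+1}^2)/d_i, a_{i+1} = floor((a_0 + m_{i+1})/d_{i+1}):
  m_1 = 1*16 - 0 = 16, d_1 = (276 - 16^2)/1 = 20/1 = 20, a_1 = floor((16 + 16)/20) = 1.
  m_2 = 20*1 - 16 = 4, d_2 = (276 - 4^2)/20 = 260/20 = 13, a_2 = floor((16 + 4)/13) = 1.
  m_3 = 13*1 - 4 = 9, d_3 = (276 - 9^2)/13 = 195/13 = 15, a_3 = floor((16 + 9)/15) = 1.
  m_4 = 15*1 - 9 = 6, d_4 = (276 - 6^2)/15 = 240/15 = 16, a_4 = floor((16 + 6)/16) = 1.
  m_5 = 16*1 - 6 = 10, d_5 = (276 - 10^2)/16 = 176/16 = 11, a_5 = floor((16 + 10)/11) = 2.
  m_6 = 11*2 - 10 = 12, d_6 = (276 - 12^2)/11 = 132/11 = 12, a_6 = floor((16 + 12)/12) = 2.
  m_7 = 12*2 - 12 = 12, d_7 = (276 - 12^2)/12 = 132/12 = 11, a_7 = floor((16 + 12)/11) = 2.
  m_8 = 11*2 - 12 = 10, d_8 = (276 - 10^2)/11 = 176/11 = 16, a_8 = floor((16 + 10)/16) = 1.
  m_9 = 16*1 - 10 = 6, d_9 = (276 - 6^2)/16 = 240/16 = 15, a_9 = floor((16 + 6)/15) = 1.
  m_10 = 15*1 - 6 = 9, d_10 = (276 - 9^2)/15 = 195/15 = 13, a_10 = floor((16 + 9)/13) = 1.
  m_11 = 13*1 - 9 = 4, d_11 = (276 - 4^2)/13 = 260/13 = 20, a_11 = floor((16 + 4)/20) = 1.
  m_12 = 20*1 - 4 = 16, d_12 = (276 - 16^2)/20 = 20/20 = 1, a_12 = floor((16 + 16)/1) = 32.
  m_13 = 1*32 - 16 = 16, d_13 = (276 - 16^2)/1 = 20/1 = 20: (m_13, d_13) = (m_1, d_1) = (16, 20), so from here the quotients repeat a_1, ..., a_12; the period length is 12.
Hence the expansion of sqrt(276) is a_0 = 16 followed by the repeating block 1, 1, 1, 1, 2, 2, 2, 1, 1, 1, 1, 32 (period 12).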